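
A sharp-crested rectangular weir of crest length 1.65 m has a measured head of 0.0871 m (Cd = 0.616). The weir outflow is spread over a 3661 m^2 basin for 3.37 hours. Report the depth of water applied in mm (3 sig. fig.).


Approach: apply the rectangular weir equation with a volume-to-depth conversion, Q = (2/3)*Cd*L*sqrt(2g)*H^1.5; d = Q*t/A * 1000.
Step 1 — weir discharge:
  Q = (2/3)*0.616*1.65*sqrt(2*9.81)*0.0871^1.5 = 0.077153 m^3/s
Step 2 — volume: V = 0.077153 * 3.37*3600 = 936.01 m^3
Step 3 — depth: d = V/A * 1000 = 936.01/3661 * 1000 = 256 mm
Therefore the depth of water applied = 256 mm.


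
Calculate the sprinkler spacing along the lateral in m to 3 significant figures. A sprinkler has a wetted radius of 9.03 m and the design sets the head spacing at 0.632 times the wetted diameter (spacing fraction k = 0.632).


Approach: apply the sprinkler spacing rule (spacing as a fraction of wetted diameter), S = k*(2*R).
S = 0.632 * (2 * 9.03) = 11.4 m
Therefore the sprinkler spacing along the lateral = 11.4 m.


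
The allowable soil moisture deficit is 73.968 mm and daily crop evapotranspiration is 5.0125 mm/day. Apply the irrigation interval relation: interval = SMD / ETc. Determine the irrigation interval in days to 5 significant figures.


interval = 73.968 / 5.0125 = 14.757 days
Therefore the irrigation interval = 14.757 days.


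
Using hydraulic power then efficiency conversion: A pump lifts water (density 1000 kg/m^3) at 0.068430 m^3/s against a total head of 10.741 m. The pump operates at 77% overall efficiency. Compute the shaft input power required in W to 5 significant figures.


Approach: apply hydraulic power then efficiency conversion, P = rho*g*Q*H; P_in = P/eta.
Step 1 — hydraulic power (P = rho*g*Q*H):
  P = 1000 * 9.81 * 0.068430 * 10.741 = 7210.415 W
Step 2 — input power: P_in = P/eta = 7210.415 / 0.77 = 9364.2 W
Therefore the shaft input power required = 9364.2 W.


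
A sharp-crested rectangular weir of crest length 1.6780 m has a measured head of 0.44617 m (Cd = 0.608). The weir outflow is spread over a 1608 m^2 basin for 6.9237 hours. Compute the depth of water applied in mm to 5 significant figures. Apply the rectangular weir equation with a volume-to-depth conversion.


Approach: apply the rectangular weir equation with a volume-to-depth conversion, Q = (2/3)*Cd*L*sqrt(2g)*H^1.5; d = Q*t/A * 1000.
Step 1 — weir discharge:
  Q = (2/3)*0.608*1.6780*sqrt(2*9.81)*0.44617^1.5 = 0.8978511 m^3/s
Step 2 — volume: V = 0.8978511 * 6.9237*3600 = 22379.23 m^3
Step 3 — depth: d = V/A * 1000 = 22379.23/1608 * 1000 = 13917 mm
Therefore the depth of water applied = 13917 mm.


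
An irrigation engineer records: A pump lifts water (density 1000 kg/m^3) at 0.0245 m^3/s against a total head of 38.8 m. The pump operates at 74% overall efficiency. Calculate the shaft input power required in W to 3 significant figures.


Approach: apply hydraulic power then efficiency conversion, P = rho*g*Q*H; P_in = P/eta.
Step 1 — hydraulic power (P = rho*g*Q*H):
  P = 1000 * 9.81 * 0.0245 * 38.8 = 9325.4 W
Step 2 — input power: P_in = P/eta = 9325.4 / 0.74 = 12600 W
Therefore the shaft input power required = 12600 W.


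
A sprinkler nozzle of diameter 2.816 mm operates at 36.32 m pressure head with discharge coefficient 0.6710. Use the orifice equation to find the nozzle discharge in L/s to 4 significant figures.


Approach: apply the orifice equation, Q = Cd*A*sqrt(2*g*h), A = pi*(d/2)^2.
A = pi*(2.816e-3/2)^2 = 6.22809e-06 m^2
Q = 0.6710 * 6.22809e-06 * sqrt(2*9.81*36.32) * 1000 = 0.1116 L/s
Therefore the nozzle discharge = 0.1116 L/s.


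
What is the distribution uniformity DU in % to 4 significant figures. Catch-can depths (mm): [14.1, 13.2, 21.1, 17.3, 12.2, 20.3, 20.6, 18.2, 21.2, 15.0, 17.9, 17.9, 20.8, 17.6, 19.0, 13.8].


Approach: apply the low-quarter distribution uniformity, DU = (mean of lowest quarter of readings / overall mean)*100.
sorted lowest 4 of 16: [12.2, 13.2, 13.8, 14.1] -> mean = 13.3250 mm
overall mean = 17.5125 mm
DU = (13.3250/17.5125)*100 = 76.09 %
Therefore the distribution uniformity DU = 76.09 %.


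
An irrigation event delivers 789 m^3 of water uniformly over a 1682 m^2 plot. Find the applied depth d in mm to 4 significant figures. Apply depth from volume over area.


Approach: apply depth from volume over area, d = (V/A)*1000.
d = (789 / 1682) * 1000 = 469.1 mm
Therefore the applied depth d = 469.1 mm.


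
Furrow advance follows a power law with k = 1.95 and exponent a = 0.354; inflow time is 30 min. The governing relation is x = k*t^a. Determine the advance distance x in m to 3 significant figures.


x = 1.95 * 30^0.354 = 6.50 m
Therefore the advance distance x = 6.50 m.


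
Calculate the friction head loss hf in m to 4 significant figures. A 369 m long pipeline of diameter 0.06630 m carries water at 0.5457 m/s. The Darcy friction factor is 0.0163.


Approach: apply the Darcy-Weisbach equation, hf = f*(L/D)*(v^2/(2g)).
hf = 0.0163 * (369/0.06630) * (0.5457^2 / (2*9.81))
hf = 1.377 m
Therefore the friction head loss hf = 1.377 m.


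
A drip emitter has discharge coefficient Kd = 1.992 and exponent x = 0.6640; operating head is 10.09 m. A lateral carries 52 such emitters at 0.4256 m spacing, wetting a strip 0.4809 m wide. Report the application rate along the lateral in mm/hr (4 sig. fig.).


Approach: apply the emitter equation with a lateral mass balance, q = Kd*h^x; Q = n*q; rate = Q/(n*spacing*width).
Step 1 — single emitter flow (q = Kd*h^x):
  q = 1.992 * 10.09^0.6640 = 9.24428 L/hr
Step 2 — total lateral flow: Q = 52 * 9.24428 = 480.703 L/hr
Step 3 — wetted area: A = 52 * 0.4256 * 0.4809 = 10.6429 m^2
Step 4 — application rate: Q/A = 480.703/10.6429 = 45.17 mm/hr
Therefore the application rate along the lateral = 45.17 mm/hr.


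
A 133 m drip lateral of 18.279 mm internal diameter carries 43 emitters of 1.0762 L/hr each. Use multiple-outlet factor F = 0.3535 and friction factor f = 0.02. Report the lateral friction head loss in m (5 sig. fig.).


Approach: apply Darcy-Weisbach with the multiple-outlet F-factor, Q = n*q/(3600*1000) m^3/s; v = Q/A; hf = F*f*(L/D)*(v^2/(2g)).
Q = 43*1.0762/(3600*1000) = 1.285461e-05 m^3/s
A = pi*(18.279e-3/2)^2 = 2.624187e-04 m^2, so v = Q/A = 0.04898512 m/s
hf = 0.3535*0.02*(133/0.018279)*(0.04898512^2/(2*9.81)) = 0.0062914 m
Therefore the lateral friction head loss = 0.0062914 m.


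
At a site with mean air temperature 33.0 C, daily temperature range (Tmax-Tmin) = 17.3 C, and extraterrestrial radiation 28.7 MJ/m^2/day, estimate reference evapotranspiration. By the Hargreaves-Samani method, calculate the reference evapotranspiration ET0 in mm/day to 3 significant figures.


Approach: apply the Hargreaves-Samani method, ET0 = 0.0023*(Tmean+17.8)*sqrt(Tmax-Tmin)*0.408*Ra.
ET0 = 0.0023*(33.0+17.8)*sqrt(17.3)*0.408*28.7 = 5.69 mm/day
Therefore the reference evapotranspiration ET0 = 5.69 mm/day.


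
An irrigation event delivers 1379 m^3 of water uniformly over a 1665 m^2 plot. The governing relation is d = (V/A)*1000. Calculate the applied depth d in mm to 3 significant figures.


d = (1379 / 1665) * 1000 = 828 mm
Therefore the applied depth d = 828 mm.


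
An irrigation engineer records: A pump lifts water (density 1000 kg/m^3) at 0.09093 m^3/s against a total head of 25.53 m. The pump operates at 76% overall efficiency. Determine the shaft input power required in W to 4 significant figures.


Approach: apply hydraulic power then efficiency conversion, P = rho*g*Q*H; P_in = P/eta.
Step 1 — hydraulic power (P = rho*g*Q*H):
  P = 1000 * 9.81 * 0.09093 * 25.53 = 22773.4 W
Step 2 — input power: P_in = P/eta = 22773.4 / 0.76 = 29960 W
Therefore the shaft input power required = 29960 W.


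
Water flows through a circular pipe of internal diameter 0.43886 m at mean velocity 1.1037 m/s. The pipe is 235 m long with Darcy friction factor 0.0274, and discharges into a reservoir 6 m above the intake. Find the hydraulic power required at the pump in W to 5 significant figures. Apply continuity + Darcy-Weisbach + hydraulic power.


Approach: apply continuity + Darcy-Weisbach + hydraulic power, Q = A*v; hf = f*(L/D)*(v^2/(2g)); H = static + hf; P = rho*g*Q*H.
Step 1 — flow rate (continuity, Q = A*v):
  A = pi*(0.43886/2)^2 = 0.1512662 m^2
  Q = 0.1512662 * 1.1037 = 0.1669525 m^3/s
Step 2 — friction head loss (Darcy-Weisbach):
  hf = 0.0274 * (235/0.43886) * (1.1037^2 / (2*9.81))
  hf = 0.9109520 m
Step 3 — total head: H = 6 + 0.9109520 = 6.910952 m
Step 4 — hydraulic power (P = rho*g*Q*H):
  P = 1000 * 9.81 * 0.1669525 * 6.910952 = 11319 W
Therefore the hydraulic power required at the pump = 11319 W.


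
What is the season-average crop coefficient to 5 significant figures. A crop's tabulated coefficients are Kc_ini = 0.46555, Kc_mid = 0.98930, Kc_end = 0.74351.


Approach: apply a simple seasonal average, Kc_avg = (Kc_ini + Kc_mid + Kc_end)/3.
Kc_avg = (0.46555 + 0.98930 + 0.74351)/3 = 0.73279
Therefore the season-average crop coefficient = 0.73279.


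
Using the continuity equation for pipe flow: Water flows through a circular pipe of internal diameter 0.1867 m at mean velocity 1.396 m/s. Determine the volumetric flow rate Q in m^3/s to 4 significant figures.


Approach: apply the continuity equation for pipe flow, Q = A * v with A = pi*(D/2)^2.
A = pi*(0.1867/2)^2 = 0.0273765 m^2
Q = 0.0273765 * 1.396 = 0.03822 m^3/s
Therefore the volumetric flow rate Q = 0.03822 m^3/s.


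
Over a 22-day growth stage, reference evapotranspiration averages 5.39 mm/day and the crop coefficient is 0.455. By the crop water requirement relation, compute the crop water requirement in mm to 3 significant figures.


Approach: apply the crop water requirement relation, CWR = ET0 * Kc * days.
CWR = 5.39 * 0.455 * 22 = 54.0 mm
Therefore the crop water requirement = 54.0 mm.


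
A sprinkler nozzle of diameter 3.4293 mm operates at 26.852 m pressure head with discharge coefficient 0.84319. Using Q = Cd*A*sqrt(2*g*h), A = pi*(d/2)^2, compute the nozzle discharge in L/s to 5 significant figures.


A = pi*(3.4293e-3/2)^2 = 9.236360e-06 m^2
Q = 0.84319 * 9.236360e-06 * sqrt(2*9.81*26.852) * 1000 = 0.17876 L/s
Therefore the nozzle discharge = 0.17876 L/s.


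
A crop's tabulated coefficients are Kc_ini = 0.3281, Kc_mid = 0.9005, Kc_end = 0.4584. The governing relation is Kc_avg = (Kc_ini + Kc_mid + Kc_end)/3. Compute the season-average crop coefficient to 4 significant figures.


Kc_avg = (0.3281 + 0.9005 + 0.4584)/3 = 0.5623
Therefore the season-average crop coefficient = 0.5623.


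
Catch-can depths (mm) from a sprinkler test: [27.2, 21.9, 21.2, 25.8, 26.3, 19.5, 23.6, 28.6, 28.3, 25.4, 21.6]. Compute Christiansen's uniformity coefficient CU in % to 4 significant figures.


Approach: apply Christiansen's uniformity coefficient, CU = (1 - mean_abs_deviation/mean)*100.
mean = 24.4909 mm
mean |d_i - mean| = 2.66446 mm
CU = (1 - 2.66446/24.4909)*100 = 89.12 %
Therefore Christiansen's uniformity coefficient CU = 89.12 %.


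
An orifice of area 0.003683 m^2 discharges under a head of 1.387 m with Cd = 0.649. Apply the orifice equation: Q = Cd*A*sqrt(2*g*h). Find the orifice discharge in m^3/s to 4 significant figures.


Q = 0.649 * 0.003683 * sqrt(2*9.81*1.387) = 0.01247 m^3/s
Therefore the orifice discharge = 0.01247 m^3/s.


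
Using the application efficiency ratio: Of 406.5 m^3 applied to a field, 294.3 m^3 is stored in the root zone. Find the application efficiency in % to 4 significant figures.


Approach: apply the application efficiency ratio, Ea = (stored/applied)*100.
Ea = (294.3/406.5)*100 = 72.40 %
Therefore the application efficiency = 72.40 %.


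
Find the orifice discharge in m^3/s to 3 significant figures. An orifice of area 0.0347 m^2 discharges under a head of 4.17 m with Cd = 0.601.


Approach: apply the orifice equation, Q = Cd*A*sqrt(2*g*h).
Q = 0.601 * 0.0347 * sqrt(2*9.81*4.17) = 0.189 m^3/s
Therefore the orifice discharge = 0.189 m^3/s.


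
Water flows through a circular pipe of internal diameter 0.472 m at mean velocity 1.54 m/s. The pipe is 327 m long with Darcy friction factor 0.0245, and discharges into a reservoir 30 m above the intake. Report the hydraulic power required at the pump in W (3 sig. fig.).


Approach: apply continuity + Darcy-Weisbach + hydraulic power, Q = A*v; hf = f*(L/D)*(v^2/(2g)); H = static + hf; P = rho*g*Q*H.
Step 1 — flow rate (continuity, Q = A*v):
  A = pi*(0.472/2)^2 = 0.17497 m^2
  Q = 0.17497 * 1.54 = 0.26946 m^3/s
Step 2 — friction head loss (Darcy-Weisbach):
  hf = 0.0245 * (327/0.472) * (1.54^2 / (2*9.81))
  hf = 2.0517 m
Step 3 — total head: H = 30 + 2.0517 = 32.052 m
Step 4 — hydraulic power (P = rho*g*Q*H):
  P = 1000 * 9.81 * 0.26946 * 32.052 = 84700 W
Therefore the hydraulic power required at the pump = 84700 W.


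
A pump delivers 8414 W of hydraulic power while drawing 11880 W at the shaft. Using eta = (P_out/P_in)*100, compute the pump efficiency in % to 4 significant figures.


eta = (8414 / 11880) * 100 = 70.82 %
Therefore the pump efficiency = 70.82 %.


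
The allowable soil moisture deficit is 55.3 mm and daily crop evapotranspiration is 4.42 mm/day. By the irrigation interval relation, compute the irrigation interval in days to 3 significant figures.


Approach: apply the irrigation interval relation, interval = SMD / ETc.
interval = 55.3 / 4.42 = 12.5 days
Therefore the irrigation interval = 12.5 days.


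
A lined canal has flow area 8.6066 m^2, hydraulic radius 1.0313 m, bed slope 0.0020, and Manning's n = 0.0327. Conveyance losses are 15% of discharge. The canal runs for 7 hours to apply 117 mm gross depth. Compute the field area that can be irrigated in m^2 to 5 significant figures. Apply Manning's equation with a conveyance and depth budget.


Approach: apply Manning's equation with a conveyance and depth budget, Q = (1/n)*A*R^(2/3)*S^(1/2); Q_field = Q*(1-loss); Area = Q_field*t/(d/1000).
Step 1 — canal discharge (Manning's equation):
  Q = (1/0.0327) * 8.6066 * 1.0313^(2/3) * 0.0020^(1/2) = 12.01496 m^3/s
Step 2 — delivered flow: Q_field = 12.01496*(1 - 15/100) = 10.21271 m^3/s
Step 3 — volume delivered: V = 10.21271 * 7*3600 = 257360.4 m^3
Step 4 — area served: A = V / (depth/1000) = 257360.4 / 0.117 = 2199700 m^2
Therefore the field area that can be irrigated = 2199700 m^2.


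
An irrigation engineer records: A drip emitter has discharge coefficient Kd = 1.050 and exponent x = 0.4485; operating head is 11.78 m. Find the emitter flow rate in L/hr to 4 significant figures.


Approach: apply the emitter characteristic equation, q = Kd * h^x.
q = 1.050 * 11.78^0.4485 = 3.174 L/hr
Therefore the emitter flow rate = 3.174 L/hr.


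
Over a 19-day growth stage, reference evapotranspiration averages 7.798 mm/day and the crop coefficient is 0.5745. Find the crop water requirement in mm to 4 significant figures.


Approach: apply the crop water requirement relation, CWR = ET0 * Kc * days.
CWR = 7.798 * 0.5745 * 19 = 85.12 mm
Therefore the crop water requirement = 85.12 mm.


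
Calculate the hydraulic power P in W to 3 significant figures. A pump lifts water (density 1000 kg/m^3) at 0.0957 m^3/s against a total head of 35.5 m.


Approach: apply the hydraulic power relation, P = rho*g*Q*H.
P = 1000 * 9.81 * 0.0957 * 35.5 = 33300 W
Therefore the hydraulic power P = 33300 W.


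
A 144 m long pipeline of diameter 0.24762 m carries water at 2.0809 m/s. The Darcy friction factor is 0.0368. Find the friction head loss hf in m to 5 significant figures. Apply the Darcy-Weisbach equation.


Approach: apply the Darcy-Weisbach equation, hf = f*(L/D)*(v^2/(2g)).
hf = 0.0368 * (144/0.24762) * (2.0809^2 / (2*9.81))
hf = 4.7231 m
Therefore the friction head loss hf = 4.7231 m.


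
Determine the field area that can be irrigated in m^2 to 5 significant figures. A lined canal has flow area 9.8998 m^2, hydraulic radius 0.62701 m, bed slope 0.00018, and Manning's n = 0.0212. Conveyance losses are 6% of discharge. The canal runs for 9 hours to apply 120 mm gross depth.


Approach: apply Manning's equation with a conveyance and depth budget, Q = (1/n)*A*R^(2/3)*S^(1/2); Q_field = Q*(1-loss); Area = Q_field*t/(d/1000).
Step 1 — canal discharge (Manning's equation):
  Q = (1/0.0212) * 9.8998 * 0.62701^(2/3) * 0.00018^(1/2) = 4.589617 m^3/s
Step 2 — delivered flow: Q_field = 4.589617*(1 - 6/100) = 4.314240 m^3/s
Step 3 — volume delivered: V = 4.314240 * 9*3600 = 139781.4 m^3
Step 4 — area served: A = V / (depth/1000) = 139781.4 / 0.12 = 1164800 m^2
Therefore the field area that can be irrigated = 1164800 m^2.


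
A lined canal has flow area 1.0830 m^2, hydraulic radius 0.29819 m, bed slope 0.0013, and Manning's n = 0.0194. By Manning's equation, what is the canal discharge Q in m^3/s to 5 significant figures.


Approach: apply Manning's equation, Q = (1/n)*A*R^(2/3)*S^(1/2).
Q = (1/0.0194) * 1.0830 * 0.29819^(2/3) * 0.0013^(1/2) = 0.89838 m^3/s
Therefore the canal discharge Q = 0.89838 m^3/s.


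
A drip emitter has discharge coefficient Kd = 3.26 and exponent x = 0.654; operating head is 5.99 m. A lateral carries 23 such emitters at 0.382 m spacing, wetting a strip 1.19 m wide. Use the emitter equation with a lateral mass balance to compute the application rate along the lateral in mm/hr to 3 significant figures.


Approach: apply the emitter equation with a lateral mass balance, q = Kd*h^x; Q = n*q; rate = Q/(n*spacing*width).
Step 1 — single emitter flow (q = Kd*h^x):
  q = 3.26 * 5.99^0.654 = 10.511 L/hr
Step 2 — total lateral flow: Q = 23 * 10.511 = 241.76 L/hr
Step 3 — wetted area: A = 23 * 0.382 * 1.19 = 10.455 m^2
Step 4 — application rate: Q/A = 241.76/10.455 = 23.1 mm/hr
Therefore the application rate along the lateral = 23.1 mm/hr.


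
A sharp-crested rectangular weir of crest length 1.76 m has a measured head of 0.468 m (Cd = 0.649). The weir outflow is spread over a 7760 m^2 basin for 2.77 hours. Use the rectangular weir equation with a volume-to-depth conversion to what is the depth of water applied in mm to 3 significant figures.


Approach: apply the rectangular weir equation with a volume-to-depth conversion, Q = (2/3)*Cd*L*sqrt(2g)*H^1.5; d = Q*t/A * 1000.
Step 1 — weir discharge:
  Q = (2/3)*0.649*1.76*sqrt(2*9.81)*0.468^1.5 = 1.0799 m^3/s
Step 2 — volume: V = 1.0799 * 2.77*3600 = 10769 m^3
Step 3 — depth: d = V/A * 1000 = 10769/7760 * 1000 = 1390 mm
Therefore the depth of water applied = 1390 mm.


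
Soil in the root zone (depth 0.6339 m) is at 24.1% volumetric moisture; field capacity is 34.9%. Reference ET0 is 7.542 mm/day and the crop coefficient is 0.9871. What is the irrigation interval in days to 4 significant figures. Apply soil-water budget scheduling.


Approach: apply soil-water budget scheduling, SMD = (FC-theta)/100*depth*1000; ETc = ET0*Kc; interval = SMD/ETc.
Step 1 — soil moisture deficit:
  SMD = (34.9 - 24.1)/100 * 0.6339 * 1000 = 68.4612 mm
Step 2 — daily crop ET (ETc = ET0*Kc):
  ETc = 7.542 * 0.9871 = 7.44471 mm/day
Step 3 — irrigation interval (SMD/ETc):
  interval = 68.4612 / 7.44471 = 9.196 days
Therefore the irrigation interval = 9.196 days.


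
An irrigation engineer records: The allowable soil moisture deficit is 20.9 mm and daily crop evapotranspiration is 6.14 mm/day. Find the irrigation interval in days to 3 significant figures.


Approach: apply the irrigation interval relation, interval = SMD / ETc.
interval = 20.9 / 6.14 = 3.40 days
Therefore the irrigation interval = 3.40 days.


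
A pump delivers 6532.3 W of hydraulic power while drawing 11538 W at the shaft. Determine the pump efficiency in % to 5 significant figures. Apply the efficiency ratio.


Approach: apply the efficiency ratio, eta = (P_out/P_in)*100.
eta = (6532.3 / 11538) * 100 = 56.616 %
Therefore the pump efficiency = 56.616 %.


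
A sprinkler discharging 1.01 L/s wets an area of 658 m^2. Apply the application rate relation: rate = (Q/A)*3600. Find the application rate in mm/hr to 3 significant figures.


rate = (1.01 / 658) * 3600 = 5.53 mm/hr
Therefore the application rate = 5.53 mm/hr.


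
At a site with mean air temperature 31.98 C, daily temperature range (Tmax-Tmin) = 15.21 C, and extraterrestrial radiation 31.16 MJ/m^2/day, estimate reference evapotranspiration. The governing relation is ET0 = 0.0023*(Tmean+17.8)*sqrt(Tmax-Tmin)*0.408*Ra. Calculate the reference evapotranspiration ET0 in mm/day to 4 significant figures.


ET0 = 0.0023*(31.98+17.8)*sqrt(15.21)*0.408*31.16 = 5.677 mm/day
Therefore the reference evapotranspiration ET0 = 5.677 mm/day.


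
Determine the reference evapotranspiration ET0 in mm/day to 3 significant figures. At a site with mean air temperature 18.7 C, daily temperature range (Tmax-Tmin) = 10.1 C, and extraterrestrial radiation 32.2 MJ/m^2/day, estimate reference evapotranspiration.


Approach: apply the Hargreaves-Samani method, ET0 = 0.0023*(Tmean+17.8)*sqrt(Tmax-Tmin)*0.408*Ra.
ET0 = 0.0023*(18.7+17.8)*sqrt(10.1)*0.408*32.2 = 3.51 mm/day
Therefore the reference evapotranspiration ET0 = 3.51 mm/day.


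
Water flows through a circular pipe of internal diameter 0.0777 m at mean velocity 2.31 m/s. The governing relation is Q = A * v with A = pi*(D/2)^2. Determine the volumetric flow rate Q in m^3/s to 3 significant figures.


A = pi*(0.0777/2)^2 = 0.0047417 m^2
Q = 0.0047417 * 2.31 = 0.0110 m^3/s
Therefore the volumetric flow rate Q = 0.0110 m^3/s.


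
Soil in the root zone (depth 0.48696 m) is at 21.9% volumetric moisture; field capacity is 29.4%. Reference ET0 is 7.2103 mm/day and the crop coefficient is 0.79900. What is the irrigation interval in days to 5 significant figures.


Approach: apply soil-water budget scheduling, SMD = (FC-theta)/100*depth*1000; ETc = ET0*Kc; interval = SMD/ETc.
Step 1 — soil moisture deficit:
  SMD = (29.4 - 21.9)/100 * 0.48696 * 1000 = 36.52200 mm
Step 2 — daily crop ET (ETc = ET0*Kc):
  ETc = 7.2103 * 0.79900 = 5.761030 mm/day
Step 3 — irrigation interval (SMD/ETc):
  interval = 36.52200 / 5.761030 = 6.3395 days
Therefore the irrigation interval = 6.3395 days.


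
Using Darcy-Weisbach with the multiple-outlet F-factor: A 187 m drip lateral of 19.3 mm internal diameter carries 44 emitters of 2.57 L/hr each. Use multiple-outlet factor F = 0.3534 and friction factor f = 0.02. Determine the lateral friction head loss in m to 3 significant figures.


Approach: apply Darcy-Weisbach with the multiple-outlet F-factor, Q = n*q/(3600*1000) m^3/s; v = Q/A; hf = F*f*(L/D)*(v^2/(2g)).
Q = 44*2.57/(3600*1000) = 3.1411e-05 m^3/s
A = pi*(19.3e-3/2)^2 = 2.9255e-04 m^2, so v = Q/A = 0.10737 m/s
hf = 0.3534*0.02*(187/0.0193)*(0.10737^2/(2*9.81)) = 0.0402 m
Therefore the lateral friction head loss = 0.0402 m.


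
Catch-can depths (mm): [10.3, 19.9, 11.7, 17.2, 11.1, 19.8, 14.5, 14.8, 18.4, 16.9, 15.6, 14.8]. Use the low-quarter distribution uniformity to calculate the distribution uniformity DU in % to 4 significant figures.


Approach: apply the low-quarter distribution uniformity, DU = (mean of lowest quarter of readings / overall mean)*100.
sorted lowest 3 of 12: [10.3, 11.1, 11.7] -> mean = 11.0333 mm
overall mean = 15.4167 mm
DU = (11.0333/15.4167)*100 = 71.57 %
Therefore the distribution uniformity DU = 71.57 %.


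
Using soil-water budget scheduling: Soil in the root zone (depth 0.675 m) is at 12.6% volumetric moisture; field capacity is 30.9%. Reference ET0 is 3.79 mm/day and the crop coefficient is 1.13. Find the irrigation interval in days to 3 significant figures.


Approach: apply soil-water budget scheduling, SMD = (FC-theta)/100*depth*1000; ETc = ET0*Kc; interval = SMD/ETc.
Step 1 — soil moisture deficit:
  SMD = (30.9 - 12.6)/100 * 0.675 * 1000 = 123.52 mm
Step 2 — daily crop ET (ETc = ET0*Kc):
  ETc = 3.79 * 1.13 = 4.2827 mm/day
Step 3 — irrigation interval (SMD/ETc):
  interval = 123.52 / 4.2827 = 28.8 days
Therefore the irrigation interval = 28.8 days.


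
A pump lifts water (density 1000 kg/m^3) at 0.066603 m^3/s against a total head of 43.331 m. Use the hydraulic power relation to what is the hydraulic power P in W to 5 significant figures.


Approach: apply the hydraulic power relation, P = rho*g*Q*H.
P = 1000 * 9.81 * 0.066603 * 43.331 = 28311 W
Therefore the hydraulic power P = 28311 W.


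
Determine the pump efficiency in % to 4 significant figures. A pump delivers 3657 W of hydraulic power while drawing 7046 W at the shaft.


Approach: apply the efficiency ratio, eta = (P_out/P_in)*100.
eta = (3657 / 7046) * 100 = 51.90 %
Therefore the pump efficiency = 51.90 %.


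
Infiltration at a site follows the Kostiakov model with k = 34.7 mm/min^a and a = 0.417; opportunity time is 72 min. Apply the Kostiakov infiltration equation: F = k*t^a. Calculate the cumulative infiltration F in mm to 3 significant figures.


F = 34.7 * 72^0.417 = 206 mm
Therefore the cumulative infiltration F = 206 mm.


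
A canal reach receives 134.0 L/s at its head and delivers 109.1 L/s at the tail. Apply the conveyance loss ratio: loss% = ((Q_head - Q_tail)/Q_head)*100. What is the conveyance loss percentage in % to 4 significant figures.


loss = ((134.0 - 109.1)/134.0)*100 = 18.58 %
Therefore the conveyance loss percentage = 18.58 %.


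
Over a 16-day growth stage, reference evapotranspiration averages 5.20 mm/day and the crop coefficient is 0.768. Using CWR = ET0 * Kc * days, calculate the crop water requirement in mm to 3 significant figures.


CWR = 5.20 * 0.768 * 16 = 63.9 mm
Therefore the crop water requirement = 63.9 mm.


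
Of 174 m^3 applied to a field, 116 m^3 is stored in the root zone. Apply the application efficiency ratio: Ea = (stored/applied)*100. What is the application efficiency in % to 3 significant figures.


Ea = (116/174)*100 = 66.7 %
Therefore the application efficiency = 66.7 %.


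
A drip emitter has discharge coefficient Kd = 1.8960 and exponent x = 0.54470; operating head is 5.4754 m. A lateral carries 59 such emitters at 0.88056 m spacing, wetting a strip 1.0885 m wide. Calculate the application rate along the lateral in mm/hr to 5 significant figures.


Approach: apply the emitter equation with a lateral mass balance, q = Kd*h^x; Q = n*q; rate = Q/(n*spacing*width).
Step 1 — single emitter flow (q = Kd*h^x):
  q = 1.8960 * 5.4754^0.54470 = 4.786890 L/hr
Step 2 — total lateral flow: Q = 59 * 4.786890 = 282.4265 L/hr
Step 3 — wetted area: A = 59 * 0.88056 * 1.0885 = 56.55088 m^2
Step 4 — application rate: Q/A = 282.4265/56.55088 = 4.9942 mm/hr
Therefore the application rate along the lateral = 4.9942 mm/hr.


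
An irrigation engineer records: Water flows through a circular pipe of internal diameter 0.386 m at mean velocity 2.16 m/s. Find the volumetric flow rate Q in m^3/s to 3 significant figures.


Approach: apply the continuity equation for pipe flow, Q = A * v with A = pi*(D/2)^2.
A = pi*(0.386/2)^2 = 0.11702 m^2
Q = 0.11702 * 2.16 = 0.253 m^3/s
Therefore the volumetric flow rate Q = 0.253 m^3/s.


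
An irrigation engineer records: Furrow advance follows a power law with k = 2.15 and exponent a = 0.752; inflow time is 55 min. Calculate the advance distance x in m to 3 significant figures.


Approach: apply the power-law advance function, x = k*t^a.
x = 2.15 * 55^0.752 = 43.8 m
Therefore the advance distance x = 43.8 m.


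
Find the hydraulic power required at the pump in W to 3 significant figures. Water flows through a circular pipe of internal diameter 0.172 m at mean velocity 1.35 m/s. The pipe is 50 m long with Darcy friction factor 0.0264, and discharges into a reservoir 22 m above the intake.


Approach: apply continuity + Darcy-Weisbach + hydraulic power, Q = A*v; hf = f*(L/D)*(v^2/(2g)); H = static + hf; P = rho*g*Q*H.
Step 1 — flow rate (continuity, Q = A*v):
  A = pi*(0.172/2)^2 = 0.023235 m^2
  Q = 0.023235 * 1.35 = 0.031368 m^3/s
Step 2 — friction head loss (Darcy-Weisbach):
  hf = 0.0264 * (50/0.172) * (1.35^2 / (2*9.81))
  hf = 0.71288 m
Step 3 — total head: H = 22 + 0.71288 = 22.713 m
Step 4 — hydraulic power (P = rho*g*Q*H):
  P = 1000 * 9.81 * 0.031368 * 22.713 = 6990 W
Therefore the hydraulic power required at the pump = 6990 W.


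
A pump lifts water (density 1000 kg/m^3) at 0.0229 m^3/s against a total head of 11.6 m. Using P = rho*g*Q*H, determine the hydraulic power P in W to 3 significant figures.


P = 1000 * 9.81 * 0.0229 * 11.6 = 2610 W
Therefore the hydraulic power P = 2610 W.


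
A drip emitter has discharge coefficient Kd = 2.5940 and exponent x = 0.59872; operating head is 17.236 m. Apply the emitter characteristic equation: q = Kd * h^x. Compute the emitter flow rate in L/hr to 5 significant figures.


q = 2.5940 * 17.236^0.59872 = 14.264 L/hr
Therefore the emitter flow rate = 14.264 L/hr.


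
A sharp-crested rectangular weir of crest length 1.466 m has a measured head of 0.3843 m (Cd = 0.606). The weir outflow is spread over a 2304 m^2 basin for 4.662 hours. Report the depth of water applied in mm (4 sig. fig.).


Approach: apply the rectangular weir equation with a volume-to-depth conversion, Q = (2/3)*Cd*L*sqrt(2g)*H^1.5; d = Q*t/A * 1000.
Step 1 — weir discharge:
  Q = (2/3)*0.606*1.466*sqrt(2*9.81)*0.3843^1.5 = 0.624986 m^3/s
Step 2 — volume: V = 0.624986 * 4.662*3600 = 10489.3 m^3
Step 3 — depth: d = V/A * 1000 = 10489.3/2304 * 1000 = 4553 mm
Therefore the depth of water applied = 4553 mm.


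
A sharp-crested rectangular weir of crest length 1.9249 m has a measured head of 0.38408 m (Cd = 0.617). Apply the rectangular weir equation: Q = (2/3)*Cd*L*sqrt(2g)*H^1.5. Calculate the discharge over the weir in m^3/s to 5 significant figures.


Q = (2/3)*0.617*1.9249*sqrt(2*9.81)*0.38408^1.5 = 0.83480 m^3/s
Therefore the discharge over the weir = 0.83480 m^3/s.


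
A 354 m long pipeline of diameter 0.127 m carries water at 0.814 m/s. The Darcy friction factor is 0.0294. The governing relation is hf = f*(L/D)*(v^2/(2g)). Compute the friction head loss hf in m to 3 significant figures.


hf = 0.0294 * (354/0.127) * (0.814^2 / (2*9.81))
hf = 2.77 m
Therefore the friction head loss hf = 2.77 m.


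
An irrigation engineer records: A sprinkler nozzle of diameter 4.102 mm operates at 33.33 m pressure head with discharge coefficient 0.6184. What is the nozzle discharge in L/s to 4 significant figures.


Approach: apply the orifice equation, Q = Cd*A*sqrt(2*g*h), A = pi*(d/2)^2.
A = pi*(4.102e-3/2)^2 = 1.32154e-05 m^2
Q = 0.6184 * 1.32154e-05 * sqrt(2*9.81*33.33) * 1000 = 0.2090 L/s
Therefore the nozzle discharge = 0.2090 L/s.


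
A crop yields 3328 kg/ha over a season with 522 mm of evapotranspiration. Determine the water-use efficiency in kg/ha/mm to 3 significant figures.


Approach: apply the water-use efficiency ratio, WUE = yield/ET.
WUE = 3328 / 522 = 6.38 kg/ha/mm
Therefore the water-use efficiency = 6.38 kg/ha/mm.


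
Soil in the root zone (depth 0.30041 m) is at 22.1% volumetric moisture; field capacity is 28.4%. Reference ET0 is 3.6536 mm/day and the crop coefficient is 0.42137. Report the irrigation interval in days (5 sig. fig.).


Approach: apply soil-water budget scheduling, SMD = (FC-theta)/100*depth*1000; ETc = ET0*Kc; interval = SMD/ETc.
Step 1 — soil moisture deficit:
  SMD = (28.4 - 22.1)/100 * 0.30041 * 1000 = 18.92583 mm
Step 2 — daily crop ET (ETc = ET0*Kc):
  ETc = 3.6536 * 0.42137 = 1.539517 mm/day
Step 3 — irrigation interval (SMD/ETc):
  interval = 18.92583 / 1.539517 = 12.293 days
Therefore the irrigation interval = 12.293 days.


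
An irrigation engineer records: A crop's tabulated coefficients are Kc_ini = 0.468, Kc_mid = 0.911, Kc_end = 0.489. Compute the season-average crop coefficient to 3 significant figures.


Approach: apply a simple seasonal average, Kc_avg = (Kc_ini + Kc_mid + Kc_end)/3.
Kc_avg = (0.468 + 0.911 + 0.489)/3 = 0.623
Therefore the season-average crop coefficient = 0.623.


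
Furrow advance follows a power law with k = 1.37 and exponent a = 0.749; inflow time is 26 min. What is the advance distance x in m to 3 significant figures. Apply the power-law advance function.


Approach: apply the power-law advance function, x = k*t^a.
x = 1.37 * 26^0.749 = 15.7 m
Therefore the advance distance x = 15.7 m.


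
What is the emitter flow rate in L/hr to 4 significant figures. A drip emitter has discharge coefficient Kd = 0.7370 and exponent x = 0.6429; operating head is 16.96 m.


Approach: apply the emitter characteristic equation, q = Kd * h^x.
q = 0.7370 * 16.96^0.6429 = 4.548 L/hr
Therefore the emitter flow rate = 4.548 L/hr.


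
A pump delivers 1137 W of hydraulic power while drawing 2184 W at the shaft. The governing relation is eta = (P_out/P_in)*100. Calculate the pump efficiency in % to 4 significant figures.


eta = (1137 / 2184) * 100 = 52.06 %
Therefore the pump efficiency = 52.06 %.


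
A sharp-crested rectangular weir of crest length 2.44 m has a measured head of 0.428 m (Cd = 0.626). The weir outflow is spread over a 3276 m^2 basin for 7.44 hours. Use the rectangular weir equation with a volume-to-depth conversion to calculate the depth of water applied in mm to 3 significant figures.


Approach: apply the rectangular weir equation with a volume-to-depth conversion, Q = (2/3)*Cd*L*sqrt(2g)*H^1.5; d = Q*t/A * 1000.
Step 1 — weir discharge:
  Q = (2/3)*0.626*2.44*sqrt(2*9.81)*0.428^1.5 = 1.2630 m^3/s
Step 2 — volume: V = 1.2630 * 7.44*3600 = 33827 m^3
Step 3 — depth: d = V/A * 1000 = 33827/3276 * 1000 = 10300 mm
Therefore the depth of water applied = 10300 mm.


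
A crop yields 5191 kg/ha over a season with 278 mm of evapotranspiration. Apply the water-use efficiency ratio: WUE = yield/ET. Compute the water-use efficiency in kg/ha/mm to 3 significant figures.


WUE = 5191 / 278 = 18.7 kg/ha/mm
Therefore the water-use efficiency = 18.7 kg/ha/mm.


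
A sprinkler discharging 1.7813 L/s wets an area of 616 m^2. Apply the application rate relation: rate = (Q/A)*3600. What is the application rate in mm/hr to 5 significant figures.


rate = (1.7813 / 616) * 3600 = 10.410 mm/hr
Therefore the application rate = 10.410 mm/hr.


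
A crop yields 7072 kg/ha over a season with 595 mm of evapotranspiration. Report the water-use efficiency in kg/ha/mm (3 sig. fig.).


Approach: apply the water-use efficiency ratio, WUE = yield/ET.
WUE = 7072 / 595 = 11.9 kg/ha/mm
Therefore the water-use efficiency = 11.9 kg/ha/mm.


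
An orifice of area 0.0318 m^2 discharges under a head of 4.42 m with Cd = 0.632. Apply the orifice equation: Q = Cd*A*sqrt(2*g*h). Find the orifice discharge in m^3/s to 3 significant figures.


Q = 0.632 * 0.0318 * sqrt(2*9.81*4.42) = 0.187 m^3/s
Therefore the orifice discharge = 0.187 m^3/s.


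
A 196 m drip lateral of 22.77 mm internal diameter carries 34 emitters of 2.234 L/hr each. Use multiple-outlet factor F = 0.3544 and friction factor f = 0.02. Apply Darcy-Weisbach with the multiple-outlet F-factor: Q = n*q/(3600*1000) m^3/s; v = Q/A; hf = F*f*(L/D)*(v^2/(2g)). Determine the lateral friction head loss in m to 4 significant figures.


Q = 34*2.234/(3600*1000) = 2.10989e-05 m^3/s
A = pi*(22.77e-3/2)^2 = 4.07208e-04 m^2, so v = Q/A = 0.0518136 m/s
hf = 0.3544*0.02*(196/0.02277)*(0.0518136^2/(2*9.81)) = 0.008348 m
Therefore the lateral friction head loss = 0.008348 m.


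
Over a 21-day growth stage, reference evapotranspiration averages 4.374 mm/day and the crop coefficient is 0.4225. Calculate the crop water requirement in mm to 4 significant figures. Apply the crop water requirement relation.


Approach: apply the crop water requirement relation, CWR = ET0 * Kc * days.
CWR = 4.374 * 0.4225 * 21 = 38.81 mm
Therefore the crop water requirement = 38.81 mm.


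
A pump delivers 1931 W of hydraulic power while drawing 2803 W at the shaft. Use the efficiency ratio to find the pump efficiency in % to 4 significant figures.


Approach: apply the efficiency ratio, eta = (P_out/P_in)*100.
eta = (1931 / 2803) * 100 = 68.89 %
Therefore the pump efficiency = 68.89 %.


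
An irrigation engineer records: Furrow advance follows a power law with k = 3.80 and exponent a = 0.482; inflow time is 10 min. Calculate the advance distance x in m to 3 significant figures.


Approach: apply the power-law advance function, x = k*t^a.
x = 3.80 * 10^0.482 = 11.5 m
Therefore the advance distance x = 11.5 m.


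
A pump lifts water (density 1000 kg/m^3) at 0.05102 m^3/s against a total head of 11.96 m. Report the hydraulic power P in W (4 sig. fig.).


Approach: apply the hydraulic power relation, P = rho*g*Q*H.
P = 1000 * 9.81 * 0.05102 * 11.96 = 5986 W
Therefore the hydraulic power P = 5986 W.


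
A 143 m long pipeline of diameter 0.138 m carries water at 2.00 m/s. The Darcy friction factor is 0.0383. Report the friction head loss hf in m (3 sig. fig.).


Approach: apply the Darcy-Weisbach equation, hf = f*(L/D)*(v^2/(2g)).
hf = 0.0383 * (143/0.138) * (2.00^2 / (2*9.81))
hf = 8.09 m
Therefore the friction head loss hf = 8.09 m.


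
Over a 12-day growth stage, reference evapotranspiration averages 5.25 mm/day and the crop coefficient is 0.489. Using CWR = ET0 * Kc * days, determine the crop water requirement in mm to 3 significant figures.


CWR = 5.25 * 0.489 * 12 = 30.8 mm
Therefore the crop water requirement = 30.8 mm.


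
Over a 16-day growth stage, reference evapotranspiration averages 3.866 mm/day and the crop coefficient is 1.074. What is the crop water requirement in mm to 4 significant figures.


Approach: apply the crop water requirement relation, CWR = ET0 * Kc * days.
CWR = 3.866 * 1.074 * 16 = 66.43 mm
Therefore the crop water requirement = 66.43 mm.


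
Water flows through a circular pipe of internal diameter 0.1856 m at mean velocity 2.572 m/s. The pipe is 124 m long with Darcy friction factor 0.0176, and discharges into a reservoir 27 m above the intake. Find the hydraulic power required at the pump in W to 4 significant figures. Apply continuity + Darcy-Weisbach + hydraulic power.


Approach: apply continuity + Darcy-Weisbach + hydraulic power, Q = A*v; hf = f*(L/D)*(v^2/(2g)); H = static + hf; P = rho*g*Q*H.
Step 1 — flow rate (continuity, Q = A*v):
  A = pi*(0.1856/2)^2 = 0.0270549 m^2
  Q = 0.0270549 * 2.572 = 0.0695852 m^3/s
Step 2 — friction head loss (Darcy-Weisbach):
  hf = 0.0176 * (124/0.1856) * (2.572^2 / (2*9.81))
  hf = 3.96460 m
Step 3 — total head: H = 27 + 3.96460 = 30.9646 m
Step 4 — hydraulic power (P = rho*g*Q*H):
  P = 1000 * 9.81 * 0.0695852 * 30.9646 = 21140 W
Therefore the hydraulic power required at the pump = 21140 W.


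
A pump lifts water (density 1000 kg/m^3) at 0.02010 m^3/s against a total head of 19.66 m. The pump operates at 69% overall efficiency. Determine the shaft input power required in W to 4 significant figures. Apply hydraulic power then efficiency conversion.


Approach: apply hydraulic power then efficiency conversion, P = rho*g*Q*H; P_in = P/eta.
Step 1 — hydraulic power (P = rho*g*Q*H):
  P = 1000 * 9.81 * 0.02010 * 19.66 = 3876.58 W
Step 2 — input power: P_in = P/eta = 3876.58 / 0.69 = 5618 W
Therefore the shaft input power required = 5618 W.


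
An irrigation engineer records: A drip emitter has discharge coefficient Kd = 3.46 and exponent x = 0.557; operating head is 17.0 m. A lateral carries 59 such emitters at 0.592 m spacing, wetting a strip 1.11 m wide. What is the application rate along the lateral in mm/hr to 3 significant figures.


Approach: apply the emitter equation with a lateral mass balance, q = Kd*h^x; Q = n*q; rate = Q/(n*spacing*width).
Step 1 — single emitter flow (q = Kd*h^x):
  q = 3.46 * 17.0^0.557 = 16.766 L/hr
Step 2 — total lateral flow: Q = 59 * 16.766 = 989.21 L/hr
Step 3 — wetted area: A = 59 * 0.592 * 1.11 = 38.770 m^2
Step 4 — application rate: Q/A = 989.21/38.770 = 25.5 mm/hr
Therefore the application rate along the lateral = 25.5 mm/hr.


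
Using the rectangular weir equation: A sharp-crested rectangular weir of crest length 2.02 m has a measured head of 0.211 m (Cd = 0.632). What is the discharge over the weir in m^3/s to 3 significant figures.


Approach: apply the rectangular weir equation, Q = (2/3)*Cd*L*sqrt(2g)*H^1.5.
Q = (2/3)*0.632*2.02*sqrt(2*9.81)*0.211^1.5 = 0.365 m^3/s
Therefore the discharge over the weir = 0.365 m^3/s.
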